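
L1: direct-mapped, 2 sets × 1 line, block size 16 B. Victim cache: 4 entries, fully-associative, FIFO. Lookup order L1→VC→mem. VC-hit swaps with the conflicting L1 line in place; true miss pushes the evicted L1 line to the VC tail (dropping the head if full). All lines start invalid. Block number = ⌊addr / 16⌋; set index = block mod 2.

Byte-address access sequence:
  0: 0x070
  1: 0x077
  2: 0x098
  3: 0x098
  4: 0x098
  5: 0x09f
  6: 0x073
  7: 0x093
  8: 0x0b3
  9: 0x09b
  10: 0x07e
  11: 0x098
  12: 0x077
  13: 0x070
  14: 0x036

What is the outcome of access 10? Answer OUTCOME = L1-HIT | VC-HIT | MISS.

0: 0x70 (blk 7, set 1) → MISS  vc=[]
1: 0x77 (blk 7, set 1) → L1-HIT  vc=[]
2: 0x98 (blk 9, set 1) → MISS  vc=[7]
3: 0x98 (blk 9, set 1) → L1-HIT  vc=[7]
4: 0x98 (blk 9, set 1) → L1-HIT  vc=[7]
5: 0x9f (blk 9, set 1) → L1-HIT  vc=[7]
6: 0x73 (blk 7, set 1) → VC-HIT  vc=[9]
7: 0x93 (blk 9, set 1) → VC-HIT  vc=[7]
8: 0xb3 (blk 11, set 1) → MISS  vc=[7, 9]
9: 0x9b (blk 9, set 1) → VC-HIT  vc=[7, 11]
10: 0x7e (blk 7, set 1) → VC-HIT  vc=[9, 11]
11: 0x98 (blk 9, set 1) → VC-HIT  vc=[7, 11]
12: 0x77 (blk 7, set 1) → VC-HIT  vc=[9, 11]
13: 0x70 (blk 7, set 1) → L1-HIT  vc=[9, 11]
14: 0x36 (blk 3, set 1) → MISS  vc=[9, 11, 7]

OUTCOME = VC-HIT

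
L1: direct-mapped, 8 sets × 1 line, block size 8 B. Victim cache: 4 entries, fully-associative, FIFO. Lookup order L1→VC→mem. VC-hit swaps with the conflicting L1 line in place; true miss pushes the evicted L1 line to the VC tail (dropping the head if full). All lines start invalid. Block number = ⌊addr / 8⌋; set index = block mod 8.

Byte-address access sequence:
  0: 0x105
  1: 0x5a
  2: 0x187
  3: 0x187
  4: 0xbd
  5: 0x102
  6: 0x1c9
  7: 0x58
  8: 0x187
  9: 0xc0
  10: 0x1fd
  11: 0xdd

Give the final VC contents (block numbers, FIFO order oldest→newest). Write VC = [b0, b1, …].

VC = [32, 48, 23, 11]

  [0] addr=0x105 blk=32 s=0: MISS | VC []
  [1] addr=0x5a blk=11 s=3: MISS | VC []
  [2] addr=0x187 blk=48 s=0: MISS | VC [32]
  [3] addr=0x187 blk=48 s=0: L1-HIT | VC [32]
  [4] addr=0xbd blk=23 s=7: MISS | VC [32]
  [5] addr=0x102 blk=32 s=0: VC-HIT | VC [48]
  [6] addr=0x1c9 blk=57 s=1: MISS | VC [48]
  [7] addr=0x58 blk=11 s=3: L1-HIT | VC [48]
  [8] addr=0x187 blk=48 s=0: VC-HIT | VC [32]
  [9] addr=0xc0 blk=24 s=0: MISS | VC [32, 48]
  [10] addr=0x1fd blk=63 s=7: MISS | VC [32, 48, 23]
  [11] addr=0xdd blk=27 s=3: MISS | VC [32, 48, 23, 11]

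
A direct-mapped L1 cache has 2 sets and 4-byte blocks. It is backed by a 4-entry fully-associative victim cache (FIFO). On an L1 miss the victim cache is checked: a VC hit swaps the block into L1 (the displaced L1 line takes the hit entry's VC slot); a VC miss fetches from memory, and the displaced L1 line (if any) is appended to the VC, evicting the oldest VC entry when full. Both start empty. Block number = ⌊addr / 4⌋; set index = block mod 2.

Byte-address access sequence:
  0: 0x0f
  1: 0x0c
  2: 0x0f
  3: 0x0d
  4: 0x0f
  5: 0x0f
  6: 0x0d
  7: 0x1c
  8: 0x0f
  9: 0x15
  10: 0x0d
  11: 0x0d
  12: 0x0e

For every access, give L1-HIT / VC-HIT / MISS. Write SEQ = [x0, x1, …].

SEQ = [MISS, L1-HIT, L1-HIT, L1-HIT, L1-HIT, L1-HIT, L1-HIT, MISS, VC-HIT, MISS, VC-HIT, L1-HIT, L1-HIT]

0: 0xf (blk 3, set 1) → MISS  vc=[]
1: 0xc (blk 3, set 1) → L1-HIT  vc=[]
2: 0xf (blk 3, set 1) → L1-HIT  vc=[]
3: 0xd (blk 3, set 1) → L1-HIT  vc=[]
4: 0xf (blk 3, set 1) → L1-HIT  vc=[]
5: 0xf (blk 3, set 1) → L1-HIT  vc=[]
6: 0xd (blk 3, set 1) → L1-HIT  vc=[]
7: 0x1c (blk 7, set 1) → MISS  vc=[3]
8: 0xf (blk 3, set 1) → VC-HIT  vc=[7]
9: 0x15 (blk 5, set 1) → MISS  vc=[7, 3]
10: 0xd (blk 3, set 1) → VC-HIT  vc=[7, 5]
11: 0xd (blk 3, set 1) → L1-HIT  vc=[7, 5]
12: 0xe (blk 3, set 1) → L1-HIT  vc=[7, 5]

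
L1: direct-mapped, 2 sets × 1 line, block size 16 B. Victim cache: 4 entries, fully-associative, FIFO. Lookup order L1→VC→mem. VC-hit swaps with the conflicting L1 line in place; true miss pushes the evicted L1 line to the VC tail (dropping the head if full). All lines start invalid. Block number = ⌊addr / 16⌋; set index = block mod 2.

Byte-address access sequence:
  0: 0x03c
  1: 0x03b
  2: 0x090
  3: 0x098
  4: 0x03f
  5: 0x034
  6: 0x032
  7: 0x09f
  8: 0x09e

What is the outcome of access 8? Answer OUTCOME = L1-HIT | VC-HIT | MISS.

OUTCOME = L1-HIT

  [0] addr=0x3c blk=3 s=1: MISS | VC []
  [1] addr=0x3b blk=3 s=1: L1-HIT | VC []
  [2] addr=0x90 blk=9 s=1: MISS | VC [3]
  [3] addr=0x98 blk=9 s=1: L1-HIT | VC [3]
  [4] addr=0x3f blk=3 s=1: VC-HIT | VC [9]
  [5] addr=0x34 blk=3 s=1: L1-HIT | VC [9]
  [6] addr=0x32 blk=3 s=1: L1-HIT | VC [9]
  [7] addr=0x9f blk=9 s=1: VC-HIT | VC [3]
  [8] addr=0x9e blk=9 s=1: L1-HIT | VC [3]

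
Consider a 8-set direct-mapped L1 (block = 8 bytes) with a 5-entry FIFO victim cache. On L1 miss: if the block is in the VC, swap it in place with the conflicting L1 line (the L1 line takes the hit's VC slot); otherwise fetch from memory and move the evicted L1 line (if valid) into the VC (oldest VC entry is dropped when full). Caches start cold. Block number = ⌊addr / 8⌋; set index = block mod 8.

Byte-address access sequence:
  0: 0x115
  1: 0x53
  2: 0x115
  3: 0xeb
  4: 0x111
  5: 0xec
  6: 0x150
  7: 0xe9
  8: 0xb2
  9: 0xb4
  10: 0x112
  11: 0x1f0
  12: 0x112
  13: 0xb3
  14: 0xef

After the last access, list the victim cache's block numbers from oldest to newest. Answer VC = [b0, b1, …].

VC = [10, 42, 62]

0: 0x115 (blk 34, set 2) → MISS  vc=[]
1: 0x53 (blk 10, set 2) → MISS  vc=[34]
2: 0x115 (blk 34, set 2) → VC-HIT  vc=[10]
3: 0xeb (blk 29, set 5) → MISS  vc=[10]
4: 0x111 (blk 34, set 2) → L1-HIT  vc=[10]
5: 0xec (blk 29, set 5) → L1-HIT  vc=[10]
6: 0x150 (blk 42, set 2) → MISS  vc=[10, 34]
7: 0xe9 (blk 29, set 5) → L1-HIT  vc=[10, 34]
8: 0xb2 (blk 22, set 6) → MISS  vc=[10, 34]
9: 0xb4 (blk 22, set 6) → L1-HIT  vc=[10, 34]
10: 0x112 (blk 34, set 2) → VC-HIT  vc=[10, 42]
11: 0x1f0 (blk 62, set 6) → MISS  vc=[10, 42, 22]
12: 0x112 (blk 34, set 2) → L1-HIT  vc=[10, 42, 22]
13: 0xb3 (blk 22, set 6) → VC-HIT  vc=[10, 42, 62]
14: 0xef (blk 29, set 5) → L1-HIT  vc=[10, 42, 62]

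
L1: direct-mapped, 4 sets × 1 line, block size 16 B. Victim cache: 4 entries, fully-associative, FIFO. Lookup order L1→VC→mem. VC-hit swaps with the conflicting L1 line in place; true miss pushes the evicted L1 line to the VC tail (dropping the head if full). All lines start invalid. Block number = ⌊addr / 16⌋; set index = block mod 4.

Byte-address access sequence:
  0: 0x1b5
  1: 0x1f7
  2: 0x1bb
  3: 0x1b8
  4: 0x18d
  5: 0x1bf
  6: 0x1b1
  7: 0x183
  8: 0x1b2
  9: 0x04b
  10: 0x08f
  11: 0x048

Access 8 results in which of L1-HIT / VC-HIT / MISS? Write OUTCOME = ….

  [0] addr=0x1b5 blk=27 s=3: MISS | VC []
  [1] addr=0x1f7 blk=31 s=3: MISS | VC [27]
  [2] addr=0x1bb blk=27 s=3: VC-HIT | VC [31]
  [3] addr=0x1b8 blk=27 s=3: L1-HIT | VC [31]
  [4] addr=0x18d blk=24 s=0: MISS | VC [31]
  [5] addr=0x1bf blk=27 s=3: L1-HIT | VC [31]
  [6] addr=0x1b1 blk=27 s=3: L1-HIT | VC [31]
  [7] addr=0x183 blk=24 s=0: L1-HIT | VC [31]
  [8] addr=0x1b2 blk=27 s=3: L1-HIT | VC [31]
  [9] addr=0x4b blk=4 s=0: MISS | VC [31, 24]
  [10] addr=0x8f blk=8 s=0: MISS | VC [31, 24, 4]
  [11] addr=0x48 blk=4 s=0: VC-HIT | VC [31, 24, 8]

OUTCOME = L1-HIT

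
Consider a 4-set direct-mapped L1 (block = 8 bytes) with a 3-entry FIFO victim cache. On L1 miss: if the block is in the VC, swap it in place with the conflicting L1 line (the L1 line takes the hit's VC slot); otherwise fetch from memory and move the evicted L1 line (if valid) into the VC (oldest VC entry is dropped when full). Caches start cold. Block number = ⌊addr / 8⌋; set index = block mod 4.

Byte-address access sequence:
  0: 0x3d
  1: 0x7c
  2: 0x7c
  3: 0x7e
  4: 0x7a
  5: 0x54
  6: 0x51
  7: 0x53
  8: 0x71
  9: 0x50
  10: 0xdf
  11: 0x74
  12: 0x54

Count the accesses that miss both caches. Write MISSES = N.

MISSES = 5

  [0] addr=0x3d blk=7 s=3: MISS | VC []
  [1] addr=0x7c blk=15 s=3: MISS | VC [7]
  [2] addr=0x7c blk=15 s=3: L1-HIT | VC [7]
  [3] addr=0x7e blk=15 s=3: L1-HIT | VC [7]
  [4] addr=0x7a blk=15 s=3: L1-HIT | VC [7]
  [5] addr=0x54 blk=10 s=2: MISS | VC [7]
  [6] addr=0x51 blk=10 s=2: L1-HIT | VC [7]
  [7] addr=0x53 blk=10 s=2: L1-HIT | VC [7]
  [8] addr=0x71 blk=14 s=2: MISS | VC [7, 10]
  [9] addr=0x50 blk=10 s=2: VC-HIT | VC [7, 14]
  [10] addr=0xdf blk=27 s=3: MISS | VC [7, 14, 15]
  [11] addr=0x74 blk=14 s=2: VC-HIT | VC [7, 10, 15]
  [12] addr=0x54 blk=10 s=2: VC-HIT | VC [7, 14, 15]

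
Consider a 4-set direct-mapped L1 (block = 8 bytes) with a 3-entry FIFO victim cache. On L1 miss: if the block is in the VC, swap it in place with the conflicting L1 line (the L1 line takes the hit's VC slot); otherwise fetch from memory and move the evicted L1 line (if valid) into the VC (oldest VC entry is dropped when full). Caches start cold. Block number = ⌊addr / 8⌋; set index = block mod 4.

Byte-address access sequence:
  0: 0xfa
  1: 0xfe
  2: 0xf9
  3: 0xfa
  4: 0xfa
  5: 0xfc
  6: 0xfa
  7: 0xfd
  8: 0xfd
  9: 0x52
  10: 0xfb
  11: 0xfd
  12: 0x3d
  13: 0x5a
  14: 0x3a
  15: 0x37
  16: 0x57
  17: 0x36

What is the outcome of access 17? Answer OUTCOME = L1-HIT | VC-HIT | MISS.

OUTCOME = VC-HIT

#0 0xfa→b31/s3 MISS; vc=[]
#1 0xfe→b31/s3 L1-HIT; vc=[]
#2 0xf9→b31/s3 L1-HIT; vc=[]
#3 0xfa→b31/s3 L1-HIT; vc=[]
#4 0xfa→b31/s3 L1-HIT; vc=[]
#5 0xfc→b31/s3 L1-HIT; vc=[]
#6 0xfa→b31/s3 L1-HIT; vc=[]
#7 0xfd→b31/s3 L1-HIT; vc=[]
#8 0xfd→b31/s3 L1-HIT; vc=[]
#9 0x52→b10/s2 MISS; vc=[]
#10 0xfb→b31/s3 L1-HIT; vc=[]
#11 0xfd→b31/s3 L1-HIT; vc=[]
#12 0x3d→b7/s3 MISS; vc=[31]
#13 0x5a→b11/s3 MISS; vc=[31,7]
#14 0x3a→b7/s3 VC-HIT; vc=[31,11]
#15 0x37→b6/s2 MISS; vc=[31,11,10]
#16 0x57→b10/s2 VC-HIT; vc=[31,11,6]
#17 0x36→b6/s2 VC-HIT; vc=[31,11,10]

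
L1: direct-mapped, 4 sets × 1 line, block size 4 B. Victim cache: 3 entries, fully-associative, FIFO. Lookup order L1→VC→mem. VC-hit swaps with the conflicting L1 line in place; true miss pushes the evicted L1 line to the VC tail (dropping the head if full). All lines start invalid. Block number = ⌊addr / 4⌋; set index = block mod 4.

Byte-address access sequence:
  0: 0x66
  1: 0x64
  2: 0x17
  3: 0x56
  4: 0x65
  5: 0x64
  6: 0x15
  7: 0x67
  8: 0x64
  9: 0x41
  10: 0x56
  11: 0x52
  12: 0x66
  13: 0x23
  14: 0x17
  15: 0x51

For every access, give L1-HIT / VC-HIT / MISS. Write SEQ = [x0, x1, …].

0: 0x66 (blk 25, set 1) → MISS  vc=[]
1: 0x64 (blk 25, set 1) → L1-HIT  vc=[]
2: 0x17 (blk 5, set 1) → MISS  vc=[25]
3: 0x56 (blk 21, set 1) → MISS  vc=[25, 5]
4: 0x65 (blk 25, set 1) → VC-HIT  vc=[21, 5]
5: 0x64 (blk 25, set 1) → L1-HIT  vc=[21, 5]
6: 0x15 (blk 5, set 1) → VC-HIT  vc=[21, 25]
7: 0x67 (blk 25, set 1) → VC-HIT  vc=[21, 5]
8: 0x64 (blk 25, set 1) → L1-HIT  vc=[21, 5]
9: 0x41 (blk 16, set 0) → MISS  vc=[21, 5]
10: 0x56 (blk 21, set 1) → VC-HIT  vc=[25, 5]
11: 0x52 (blk 20, set 0) → MISS  vc=[25, 5, 16]
12: 0x66 (blk 25, set 1) → VC-HIT  vc=[21, 5, 16]
13: 0x23 (blk 8, set 0) → MISS  vc=[5, 16, 20]
14: 0x17 (blk 5, set 1) → VC-HIT  vc=[25, 16, 20]
15: 0x51 (blk 20, set 0) → VC-HIT  vc=[25, 16, 8]

SEQ = [MISS, L1-HIT, MISS, MISS, VC-HIT, L1-HIT, VC-HIT, VC-HIT, L1-HIT, MISS, VC-HIT, MISS, VC-HIT, MISS, VC-HIT, VC-HIT]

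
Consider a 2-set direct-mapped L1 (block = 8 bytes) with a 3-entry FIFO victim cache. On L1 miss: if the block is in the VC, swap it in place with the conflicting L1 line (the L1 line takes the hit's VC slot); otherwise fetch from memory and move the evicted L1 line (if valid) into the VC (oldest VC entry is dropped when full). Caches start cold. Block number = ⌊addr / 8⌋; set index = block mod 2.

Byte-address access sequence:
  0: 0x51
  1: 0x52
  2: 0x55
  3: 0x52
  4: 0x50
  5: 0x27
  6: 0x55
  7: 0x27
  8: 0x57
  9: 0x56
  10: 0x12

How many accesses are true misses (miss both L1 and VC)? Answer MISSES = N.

MISSES = 3

#0 0x51→b10/s0 MISS; vc=[]
#1 0x52→b10/s0 L1-HIT; vc=[]
#2 0x55→b10/s0 L1-HIT; vc=[]
#3 0x52→b10/s0 L1-HIT; vc=[]
#4 0x50→b10/s0 L1-HIT; vc=[]
#5 0x27→b4/s0 MISS; vc=[10]
#6 0x55→b10/s0 VC-HIT; vc=[4]
#7 0x27→b4/s0 VC-HIT; vc=[10]
#8 0x57→b10/s0 VC-HIT; vc=[4]
#9 0x56→b10/s0 L1-HIT; vc=[4]
#10 0x12→b2/s0 MISS; vc=[4,10]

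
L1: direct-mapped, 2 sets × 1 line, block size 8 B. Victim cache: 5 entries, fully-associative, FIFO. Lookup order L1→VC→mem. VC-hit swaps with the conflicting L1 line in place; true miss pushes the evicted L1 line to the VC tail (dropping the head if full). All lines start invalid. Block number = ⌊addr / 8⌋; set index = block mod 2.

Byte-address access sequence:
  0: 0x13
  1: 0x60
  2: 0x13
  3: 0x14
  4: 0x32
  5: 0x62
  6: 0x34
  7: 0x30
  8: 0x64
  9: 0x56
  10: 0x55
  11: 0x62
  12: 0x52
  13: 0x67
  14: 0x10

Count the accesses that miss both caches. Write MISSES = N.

#0 0x13→b2/s0 MISS; vc=[]
#1 0x60→b12/s0 MISS; vc=[2]
#2 0x13→b2/s0 VC-HIT; vc=[12]
#3 0x14→b2/s0 L1-HIT; vc=[12]
#4 0x32→b6/s0 MISS; vc=[12,2]
#5 0x62→b12/s0 VC-HIT; vc=[6,2]
#6 0x34→b6/s0 VC-HIT; vc=[12,2]
#7 0x30→b6/s0 L1-HIT; vc=[12,2]
#8 0x64→b12/s0 VC-HIT; vc=[6,2]
#9 0x56→b10/s0 MISS; vc=[6,2,12]
#10 0x55→b10/s0 L1-HIT; vc=[6,2,12]
#11 0x62→b12/s0 VC-HIT; vc=[6,2,10]
#12 0x52→b10/s0 VC-HIT; vc=[6,2,12]
#13 0x67→b12/s0 VC-HIT; vc=[6,2,10]
#14 0x10→b2/s0 VC-HIT; vc=[6,12,10]

MISSES = 4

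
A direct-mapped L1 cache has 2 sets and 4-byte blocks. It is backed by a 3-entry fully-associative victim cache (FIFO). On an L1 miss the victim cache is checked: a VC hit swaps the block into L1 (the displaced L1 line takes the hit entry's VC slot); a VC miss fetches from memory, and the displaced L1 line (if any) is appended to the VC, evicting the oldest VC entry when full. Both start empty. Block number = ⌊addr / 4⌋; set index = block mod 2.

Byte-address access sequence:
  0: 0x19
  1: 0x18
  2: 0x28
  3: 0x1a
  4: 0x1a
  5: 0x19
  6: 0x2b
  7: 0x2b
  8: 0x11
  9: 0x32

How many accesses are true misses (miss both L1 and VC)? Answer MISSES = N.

MISSES = 4

  [0] addr=0x19 blk=6 s=0: MISS | VC []
  [1] addr=0x18 blk=6 s=0: L1-HIT | VC []
  [2] addr=0x28 blk=10 s=0: MISS | VC [6]
  [3] addr=0x1a blk=6 s=0: VC-HIT | VC [10]
  [4] addr=0x1a blk=6 s=0: L1-HIT | VC [10]
  [5] addr=0x19 blk=6 s=0: L1-HIT | VC [10]
  [6] addr=0x2b blk=10 s=0: VC-HIT | VC [6]
  [7] addr=0x2b blk=10 s=0: L1-HIT | VC [6]
  [8] addr=0x11 blk=4 s=0: MISS | VC [6, 10]
  [9] addr=0x32 blk=12 s=0: MISS | VC [6, 10, 4]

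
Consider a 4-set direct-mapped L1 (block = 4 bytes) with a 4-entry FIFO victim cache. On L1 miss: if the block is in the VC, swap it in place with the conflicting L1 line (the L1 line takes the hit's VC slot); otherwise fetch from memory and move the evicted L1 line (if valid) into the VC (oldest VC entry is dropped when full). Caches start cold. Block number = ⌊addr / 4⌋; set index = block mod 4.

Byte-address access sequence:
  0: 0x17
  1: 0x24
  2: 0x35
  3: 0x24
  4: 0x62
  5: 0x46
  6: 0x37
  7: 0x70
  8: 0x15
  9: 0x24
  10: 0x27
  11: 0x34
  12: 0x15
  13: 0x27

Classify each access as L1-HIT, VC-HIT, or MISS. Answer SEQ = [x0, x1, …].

SEQ = [MISS, MISS, MISS, VC-HIT, MISS, MISS, VC-HIT, MISS, VC-HIT, VC-HIT, L1-HIT, VC-HIT, VC-HIT, VC-HIT]

#0 0x17→b5/s1 MISS; vc=[]
#1 0x24→b9/s1 MISS; vc=[5]
#2 0x35→b13/s1 MISS; vc=[5,9]
#3 0x24→b9/s1 VC-HIT; vc=[5,13]
#4 0x62→b24/s0 MISS; vc=[5,13]
#5 0x46→b17/s1 MISS; vc=[5,13,9]
#6 0x37→b13/s1 VC-HIT; vc=[5,17,9]
#7 0x70→b28/s0 MISS; vc=[5,17,9,24]
#8 0x15→b5/s1 VC-HIT; vc=[13,17,9,24]
#9 0x24→b9/s1 VC-HIT; vc=[13,17,5,24]
#10 0x27→b9/s1 L1-HIT; vc=[13,17,5,24]
#11 0x34→b13/s1 VC-HIT; vc=[9,17,5,24]
#12 0x15→b5/s1 VC-HIT; vc=[9,17,13,24]
#13 0x27→b9/s1 VC-HIT; vc=[5,17,13,24]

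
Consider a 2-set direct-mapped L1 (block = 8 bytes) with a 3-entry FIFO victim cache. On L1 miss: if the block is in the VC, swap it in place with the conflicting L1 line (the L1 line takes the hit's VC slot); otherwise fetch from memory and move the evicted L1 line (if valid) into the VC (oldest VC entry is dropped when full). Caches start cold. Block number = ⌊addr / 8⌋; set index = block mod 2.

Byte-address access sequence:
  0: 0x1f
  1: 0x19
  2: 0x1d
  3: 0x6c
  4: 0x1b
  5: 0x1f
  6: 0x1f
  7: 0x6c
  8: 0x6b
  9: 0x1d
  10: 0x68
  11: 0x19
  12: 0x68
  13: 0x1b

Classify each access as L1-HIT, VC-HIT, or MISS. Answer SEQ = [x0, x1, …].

0: 0x1f (blk 3, set 1) → MISS  vc=[]
1: 0x19 (blk 3, set 1) → L1-HIT  vc=[]
2: 0x1d (blk 3, set 1) → L1-HIT  vc=[]
3: 0x6c (blk 13, set 1) → MISS  vc=[3]
4: 0x1b (blk 3, set 1) → VC-HIT  vc=[13]
5: 0x1f (blk 3, set 1) → L1-HIT  vc=[13]
6: 0x1f (blk 3, set 1) → L1-HIT  vc=[13]
7: 0x6c (blk 13, set 1) → VC-HIT  vc=[3]
8: 0x6b (blk 13, set 1) → L1-HIT  vc=[3]
9: 0x1d (blk 3, set 1) → VC-HIT  vc=[13]
10: 0x68 (blk 13, set 1) → VC-HIT  vc=[3]
11: 0x19 (blk 3, set 1) → VC-HIT  vc=[13]
12: 0x68 (blk 13, set 1) → VC-HIT  vc=[3]
13: 0x1b (blk 3, set 1) → VC-HIT  vc=[13]

SEQ = [MISS, L1-HIT, L1-HIT, MISS, VC-HIT, L1-HIT, L1-HIT, VC-HIT, L1-HIT, VC-HIT, VC-HIT, VC-HIT, VC-HIT, VC-HIT]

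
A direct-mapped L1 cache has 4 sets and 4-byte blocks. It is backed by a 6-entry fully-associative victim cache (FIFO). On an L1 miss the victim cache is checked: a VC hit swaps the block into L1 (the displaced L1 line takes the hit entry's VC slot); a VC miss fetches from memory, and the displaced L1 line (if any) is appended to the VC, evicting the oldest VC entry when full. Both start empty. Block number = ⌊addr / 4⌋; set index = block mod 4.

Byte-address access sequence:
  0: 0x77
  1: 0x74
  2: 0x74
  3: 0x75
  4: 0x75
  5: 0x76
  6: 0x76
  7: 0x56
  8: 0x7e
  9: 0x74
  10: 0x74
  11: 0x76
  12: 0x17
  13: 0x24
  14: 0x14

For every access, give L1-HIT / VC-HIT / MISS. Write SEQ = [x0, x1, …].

SEQ = [MISS, L1-HIT, L1-HIT, L1-HIT, L1-HIT, L1-HIT, L1-HIT, MISS, MISS, VC-HIT, L1-HIT, L1-HIT, MISS, MISS, VC-HIT]

  [0] addr=0x77 blk=29 s=1: MISS | VC []
  [1] addr=0x74 blk=29 s=1: L1-HIT | VC []
  [2] addr=0x74 blk=29 s=1: L1-HIT | VC []
  [3] addr=0x75 blk=29 s=1: L1-HIT | VC []
  [4] addr=0x75 blk=29 s=1: L1-HIT | VC []
  [5] addr=0x76 blk=29 s=1: L1-HIT | VC []
  [6] addr=0x76 blk=29 s=1: L1-HIT | VC []
  [7] addr=0x56 blk=21 s=1: MISS | VC [29]
  [8] addr=0x7e blk=31 s=3: MISS | VC [29]
  [9] addr=0x74 blk=29 s=1: VC-HIT | VC [21]
  [10] addr=0x74 blk=29 s=1: L1-HIT | VC [21]
  [11] addr=0x76 blk=29 s=1: L1-HIT | VC [21]
  [12] addr=0x17 blk=5 s=1: MISS | VC [21, 29]
  [13] addr=0x24 blk=9 s=1: MISS | VC [21, 29, 5]
  [14] addr=0x14 blk=5 s=1: VC-HIT | VC [21, 29, 9]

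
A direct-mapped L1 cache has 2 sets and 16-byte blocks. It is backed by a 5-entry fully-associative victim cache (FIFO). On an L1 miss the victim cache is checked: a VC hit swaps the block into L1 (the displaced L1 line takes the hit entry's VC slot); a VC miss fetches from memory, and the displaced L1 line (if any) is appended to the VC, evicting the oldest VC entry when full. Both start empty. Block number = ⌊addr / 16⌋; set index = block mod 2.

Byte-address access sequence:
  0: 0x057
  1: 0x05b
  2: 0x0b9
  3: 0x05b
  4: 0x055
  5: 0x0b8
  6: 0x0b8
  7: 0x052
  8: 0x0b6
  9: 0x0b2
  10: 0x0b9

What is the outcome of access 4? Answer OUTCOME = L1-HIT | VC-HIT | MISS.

OUTCOME = L1-HIT

#0 0x57→b5/s1 MISS; vc=[]
#1 0x5b→b5/s1 L1-HIT; vc=[]
#2 0xb9→b11/s1 MISS; vc=[5]
#3 0x5b→b5/s1 VC-HIT; vc=[11]
#4 0x55→b5/s1 L1-HIT; vc=[11]
#5 0xb8→b11/s1 VC-HIT; vc=[5]
#6 0xb8→b11/s1 L1-HIT; vc=[5]
#7 0x52→b5/s1 VC-HIT; vc=[11]
#8 0xb6→b11/s1 VC-HIT; vc=[5]
#9 0xb2→b11/s1 L1-HIT; vc=[5]
#10 0xb9→b11/s1 L1-HIT; vc=[5]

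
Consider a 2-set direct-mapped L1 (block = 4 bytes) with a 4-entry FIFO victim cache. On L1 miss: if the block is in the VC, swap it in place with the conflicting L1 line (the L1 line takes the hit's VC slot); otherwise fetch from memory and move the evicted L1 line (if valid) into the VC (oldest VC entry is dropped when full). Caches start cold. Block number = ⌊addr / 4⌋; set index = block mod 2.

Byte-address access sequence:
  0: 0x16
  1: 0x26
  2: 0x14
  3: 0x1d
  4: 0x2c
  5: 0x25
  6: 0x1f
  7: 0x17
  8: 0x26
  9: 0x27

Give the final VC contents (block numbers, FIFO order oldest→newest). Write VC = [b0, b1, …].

0: 0x16 (blk 5, set 1) → MISS  vc=[]
1: 0x26 (blk 9, set 1) → MISS  vc=[5]
2: 0x14 (blk 5, set 1) → VC-HIT  vc=[9]
3: 0x1d (blk 7, set 1) → MISS  vc=[9, 5]
4: 0x2c (blk 11, set 1) → MISS  vc=[9, 5, 7]
5: 0x25 (blk 9, set 1) → VC-HIT  vc=[11, 5, 7]
6: 0x1f (blk 7, set 1) → VC-HIT  vc=[11, 5, 9]
7: 0x17 (blk 5, set 1) → VC-HIT  vc=[11, 7, 9]
8: 0x26 (blk 9, set 1) → VC-HIT  vc=[11, 7, 5]
9: 0x27 (blk 9, set 1) → L1-HIT  vc=[11, 7, 5]

VC = [11, 7, 5]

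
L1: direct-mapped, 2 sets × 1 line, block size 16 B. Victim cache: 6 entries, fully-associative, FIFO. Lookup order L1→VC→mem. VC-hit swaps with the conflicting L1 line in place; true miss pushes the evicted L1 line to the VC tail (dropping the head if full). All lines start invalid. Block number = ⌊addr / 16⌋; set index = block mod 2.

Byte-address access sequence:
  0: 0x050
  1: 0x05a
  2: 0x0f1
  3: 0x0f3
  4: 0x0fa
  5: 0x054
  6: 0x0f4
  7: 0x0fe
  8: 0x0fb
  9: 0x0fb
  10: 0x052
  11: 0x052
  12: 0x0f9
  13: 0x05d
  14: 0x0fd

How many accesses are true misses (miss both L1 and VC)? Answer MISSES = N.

MISSES = 2

  [0] addr=0x50 blk=5 s=1: MISS | VC []
  [1] addr=0x5a blk=5 s=1: L1-HIT | VC []
  [2] addr=0xf1 blk=15 s=1: MISS | VC [5]
  [3] addr=0xf3 blk=15 s=1: L1-HIT | VC [5]
  [4] addr=0xfa blk=15 s=1: L1-HIT | VC [5]
  [5] addr=0x54 blk=5 s=1: VC-HIT | VC [15]
  [6] addr=0xf4 blk=15 s=1: VC-HIT | VC [5]
  [7] addr=0xfe blk=15 s=1: L1-HIT | VC [5]
  [8] addr=0xfb blk=15 s=1: L1-HIT | VC [5]
  [9] addr=0xfb blk=15 s=1: L1-HIT | VC [5]
  [10] addr=0x52 blk=5 s=1: VC-HIT | VC [15]
  [11] addr=0x52 blk=5 s=1: L1-HIT | VC [15]
  [12] addr=0xf9 blk=15 s=1: VC-HIT | VC [5]
  [13] addr=0x5d blk=5 s=1: VC-HIT | VC [15]
  [14] addr=0xfd blk=15 s=1: VC-HIT | VC [5]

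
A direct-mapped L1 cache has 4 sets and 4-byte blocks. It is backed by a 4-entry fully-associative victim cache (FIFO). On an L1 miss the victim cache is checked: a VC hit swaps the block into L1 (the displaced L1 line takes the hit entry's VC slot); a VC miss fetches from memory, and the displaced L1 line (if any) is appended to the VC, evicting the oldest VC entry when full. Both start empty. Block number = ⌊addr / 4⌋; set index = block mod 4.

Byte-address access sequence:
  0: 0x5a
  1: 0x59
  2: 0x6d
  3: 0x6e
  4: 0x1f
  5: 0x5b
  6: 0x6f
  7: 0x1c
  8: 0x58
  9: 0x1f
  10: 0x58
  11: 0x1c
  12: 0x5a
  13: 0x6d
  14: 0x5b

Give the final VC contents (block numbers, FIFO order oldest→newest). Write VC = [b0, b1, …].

VC = [7]

#0 0x5a→b22/s2 MISS; vc=[]
#1 0x59→b22/s2 L1-HIT; vc=[]
#2 0x6d→b27/s3 MISS; vc=[]
#3 0x6e→b27/s3 L1-HIT; vc=[]
#4 0x1f→b7/s3 MISS; vc=[27]
#5 0x5b→b22/s2 L1-HIT; vc=[27]
#6 0x6f→b27/s3 VC-HIT; vc=[7]
#7 0x1c→b7/s3 VC-HIT; vc=[27]
#8 0x58→b22/s2 L1-HIT; vc=[27]
#9 0x1f→b7/s3 L1-HIT; vc=[27]
#10 0x58→b22/s2 L1-HIT; vc=[27]
#11 0x1c→b7/s3 L1-HIT; vc=[27]
#12 0x5a→b22/s2 L1-HIT; vc=[27]
#13 0x6d→b27/s3 VC-HIT; vc=[7]
#14 0x5b→b22/s2 L1-HIT; vc=[7]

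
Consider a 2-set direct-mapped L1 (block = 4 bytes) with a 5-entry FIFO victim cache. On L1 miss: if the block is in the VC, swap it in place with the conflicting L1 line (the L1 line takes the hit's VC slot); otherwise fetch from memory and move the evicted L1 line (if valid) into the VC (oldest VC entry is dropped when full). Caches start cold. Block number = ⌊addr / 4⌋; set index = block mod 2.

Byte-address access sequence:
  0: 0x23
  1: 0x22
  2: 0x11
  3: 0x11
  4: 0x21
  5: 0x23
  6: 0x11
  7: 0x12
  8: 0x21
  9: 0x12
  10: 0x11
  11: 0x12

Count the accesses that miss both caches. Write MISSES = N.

0: 0x23 (blk 8, set 0) → MISS  vc=[]
1: 0x22 (blk 8, set 0) → L1-HIT  vc=[]
2: 0x11 (blk 4, set 0) → MISS  vc=[8]
3: 0x11 (blk 4, set 0) → L1-HIT  vc=[8]
4: 0x21 (blk 8, set 0) → VC-HIT  vc=[4]
5: 0x23 (blk 8, set 0) → L1-HIT  vc=[4]
6: 0x11 (blk 4, set 0) → VC-HIT  vc=[8]
7: 0x12 (blk 4, set 0) → L1-HIT  vc=[8]
8: 0x21 (blk 8, set 0) → VC-HIT  vc=[4]
9: 0x12 (blk 4, set 0) → VC-HIT  vc=[8]
10: 0x11 (blk 4, set 0) → L1-HIT  vc=[8]
11: 0x12 (blk 4, set 0) → L1-HIT  vc=[8]

MISSES = 2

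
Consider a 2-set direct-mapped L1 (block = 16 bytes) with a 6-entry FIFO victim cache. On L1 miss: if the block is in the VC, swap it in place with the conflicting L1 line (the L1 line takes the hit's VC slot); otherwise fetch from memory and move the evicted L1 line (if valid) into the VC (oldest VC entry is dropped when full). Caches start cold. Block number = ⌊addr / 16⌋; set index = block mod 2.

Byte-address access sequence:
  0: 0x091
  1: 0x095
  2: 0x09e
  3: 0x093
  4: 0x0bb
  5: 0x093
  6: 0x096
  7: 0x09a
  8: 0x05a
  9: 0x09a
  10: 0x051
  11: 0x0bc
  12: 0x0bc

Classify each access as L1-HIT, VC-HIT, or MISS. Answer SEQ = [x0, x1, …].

SEQ = [MISS, L1-HIT, L1-HIT, L1-HIT, MISS, VC-HIT, L1-HIT, L1-HIT, MISS, VC-HIT, VC-HIT, VC-HIT, L1-HIT]

  [0] addr=0x91 blk=9 s=1: MISS | VC []
  [1] addr=0x95 blk=9 s=1: L1-HIT | VC []
  [2] addr=0x9e blk=9 s=1: L1-HIT | VC []
  [3] addr=0x93 blk=9 s=1: L1-HIT | VC []
  [4] addr=0xbb blk=11 s=1: MISS | VC [9]
  [5] addr=0x93 blk=9 s=1: VC-HIT | VC [11]
  [6] addr=0x96 blk=9 s=1: L1-HIT | VC [11]
  [7] addr=0x9a blk=9 s=1: L1-HIT | VC [11]
  [8] addr=0x5a blk=5 s=1: MISS | VC [11, 9]
  [9] addr=0x9a blk=9 s=1: VC-HIT | VC [11, 5]
  [10] addr=0x51 blk=5 s=1: VC-HIT | VC [11, 9]
  [11] addr=0xbc blk=11 s=1: VC-HIT | VC [5, 9]
  [12] addr=0xbc blk=11 s=1: L1-HIT | VC [5, 9]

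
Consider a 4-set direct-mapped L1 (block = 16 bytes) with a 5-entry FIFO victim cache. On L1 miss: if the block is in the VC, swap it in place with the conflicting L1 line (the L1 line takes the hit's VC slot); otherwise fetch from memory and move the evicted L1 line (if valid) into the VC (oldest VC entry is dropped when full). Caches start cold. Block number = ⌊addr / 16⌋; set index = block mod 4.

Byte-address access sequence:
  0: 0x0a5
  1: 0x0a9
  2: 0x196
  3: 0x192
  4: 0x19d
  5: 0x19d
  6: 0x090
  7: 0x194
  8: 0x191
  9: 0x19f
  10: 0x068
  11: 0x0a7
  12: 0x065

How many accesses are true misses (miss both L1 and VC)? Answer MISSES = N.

  [0] addr=0xa5 blk=10 s=2: MISS | VC []
  [1] addr=0xa9 blk=10 s=2: L1-HIT | VC []
  [2] addr=0x196 blk=25 s=1: MISS | VC []
  [3] addr=0x192 blk=25 s=1: L1-HIT | VC []
  [4] addr=0x19d blk=25 s=1: L1-HIT | VC []
  [5] addr=0x19d blk=25 s=1: L1-HIT | VC []
  [6] addr=0x90 blk=9 s=1: MISS | VC [25]
  [7] addr=0x194 blk=25 s=1: VC-HIT | VC [9]
  [8] addr=0x191 blk=25 s=1: L1-HIT | VC [9]
  [9] addr=0x19f blk=25 s=1: L1-HIT | VC [9]
  [10] addr=0x68 blk=6 s=2: MISS | VC [9, 10]
  [11] addr=0xa7 blk=10 s=2: VC-HIT | VC [9, 6]
  [12] addr=0x65 blk=6 s=2: VC-HIT | VC [9, 10]

MISSES = 4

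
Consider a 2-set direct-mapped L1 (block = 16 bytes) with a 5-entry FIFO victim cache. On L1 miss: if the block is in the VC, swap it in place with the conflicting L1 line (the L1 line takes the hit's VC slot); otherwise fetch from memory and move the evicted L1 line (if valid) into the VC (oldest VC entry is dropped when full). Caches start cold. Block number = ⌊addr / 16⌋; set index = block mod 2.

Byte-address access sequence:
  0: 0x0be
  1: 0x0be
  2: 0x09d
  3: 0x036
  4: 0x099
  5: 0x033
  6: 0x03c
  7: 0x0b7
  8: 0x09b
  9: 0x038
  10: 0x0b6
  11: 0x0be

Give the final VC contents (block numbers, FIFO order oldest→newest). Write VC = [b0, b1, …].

VC = [9, 3]

  [0] addr=0xbe blk=11 s=1: MISS | VC []
  [1] addr=0xbe blk=11 s=1: L1-HIT | VC []
  [2] addr=0x9d blk=9 s=1: MISS | VC [11]
  [3] addr=0x36 blk=3 s=1: MISS | VC [11, 9]
  [4] addr=0x99 blk=9 s=1: VC-HIT | VC [11, 3]
  [5] addr=0x33 blk=3 s=1: VC-HIT | VC [11, 9]
  [6] addr=0x3c blk=3 s=1: L1-HIT | VC [11, 9]
  [7] addr=0xb7 blk=11 s=1: VC-HIT | VC [3, 9]
  [8] addr=0x9b blk=9 s=1: VC-HIT | VC [3, 11]
  [9] addr=0x38 blk=3 s=1: VC-HIT | VC [9, 11]
  [10] addr=0xb6 blk=11 s=1: VC-HIT | VC [9, 3]
  [11] addr=0xbe blk=11 s=1: L1-HIT | VC [9, 3]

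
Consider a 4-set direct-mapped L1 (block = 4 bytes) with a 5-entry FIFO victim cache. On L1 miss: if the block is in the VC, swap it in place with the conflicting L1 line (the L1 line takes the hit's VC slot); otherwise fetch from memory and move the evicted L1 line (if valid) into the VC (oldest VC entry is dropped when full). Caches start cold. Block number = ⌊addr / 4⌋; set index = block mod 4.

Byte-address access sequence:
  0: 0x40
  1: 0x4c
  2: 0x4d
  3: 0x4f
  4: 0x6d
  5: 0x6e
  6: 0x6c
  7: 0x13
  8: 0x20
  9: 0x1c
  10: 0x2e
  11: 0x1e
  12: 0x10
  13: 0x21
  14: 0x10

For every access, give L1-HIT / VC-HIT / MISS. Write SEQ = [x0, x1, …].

SEQ = [MISS, MISS, L1-HIT, L1-HIT, MISS, L1-HIT, L1-HIT, MISS, MISS, MISS, MISS, VC-HIT, VC-HIT, VC-HIT, VC-HIT]

0: 0x40 (blk 16, set 0) → MISS  vc=[]
1: 0x4c (blk 19, set 3) → MISS  vc=[]
2: 0x4d (blk 19, set 3) → L1-HIT  vc=[]
3: 0x4f (blk 19, set 3) → L1-HIT  vc=[]
4: 0x6d (blk 27, set 3) → MISS  vc=[19]
5: 0x6e (blk 27, set 3) → L1-HIT  vc=[19]
6: 0x6c (blk 27, set 3) → L1-HIT  vc=[19]
7: 0x13 (blk 4, set 0) → MISS  vc=[19, 16]
8: 0x20 (blk 8, set 0) → MISS  vc=[19, 16, 4]
9: 0x1c (blk 7, set 3) → MISS  vc=[19, 16, 4, 27]
10: 0x2e (blk 11, set 3) → MISS  vc=[19, 16, 4, 27, 7]
11: 0x1e (blk 7, set 3) → VC-HIT  vc=[19, 16, 4, 27, 11]
12: 0x10 (blk 4, set 0) → VC-HIT  vc=[19, 16, 8, 27, 11]
13: 0x21 (blk 8, set 0) → VC-HIT  vc=[19, 16, 4, 27, 11]
14: 0x10 (blk 4, set 0) → VC-HIT  vc=[19, 16, 8, 27, 11]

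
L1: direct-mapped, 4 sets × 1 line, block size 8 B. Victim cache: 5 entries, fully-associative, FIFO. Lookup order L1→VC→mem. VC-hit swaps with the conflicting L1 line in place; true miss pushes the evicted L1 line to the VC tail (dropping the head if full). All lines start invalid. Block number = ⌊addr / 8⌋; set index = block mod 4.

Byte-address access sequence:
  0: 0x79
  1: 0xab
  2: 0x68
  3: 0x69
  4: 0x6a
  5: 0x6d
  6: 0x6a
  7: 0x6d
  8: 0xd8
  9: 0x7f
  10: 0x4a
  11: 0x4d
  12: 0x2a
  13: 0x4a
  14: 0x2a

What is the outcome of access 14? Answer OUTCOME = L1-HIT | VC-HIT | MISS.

OUTCOME = VC-HIT

  [0] addr=0x79 blk=15 s=3: MISS | VC []
  [1] addr=0xab blk=21 s=1: MISS | VC []
  [2] addr=0x68 blk=13 s=1: MISS | VC [21]
  [3] addr=0x69 blk=13 s=1: L1-HIT | VC [21]
  [4] addr=0x6a blk=13 s=1: L1-HIT | VC [21]
  [5] addr=0x6d blk=13 s=1: L1-HIT | VC [21]
  [6] addr=0x6a blk=13 s=1: L1-HIT | VC [21]
  [7] addr=0x6d blk=13 s=1: L1-HIT | VC [21]
  [8] addr=0xd8 blk=27 s=3: MISS | VC [21, 15]
  [9] addr=0x7f blk=15 s=3: VC-HIT | VC [21, 27]
  [10] addr=0x4a blk=9 s=1: MISS | VC [21, 27, 13]
  [11] addr=0x4d blk=9 s=1: L1-HIT | VC [21, 27, 13]
  [12] addr=0x2a blk=5 s=1: MISS | VC [21, 27, 13, 9]
  [13] addr=0x4a blk=9 s=1: VC-HIT | VC [21, 27, 13, 5]
  [14] addr=0x2a blk=5 s=1: VC-HIT | VC [21, 27, 13, 9]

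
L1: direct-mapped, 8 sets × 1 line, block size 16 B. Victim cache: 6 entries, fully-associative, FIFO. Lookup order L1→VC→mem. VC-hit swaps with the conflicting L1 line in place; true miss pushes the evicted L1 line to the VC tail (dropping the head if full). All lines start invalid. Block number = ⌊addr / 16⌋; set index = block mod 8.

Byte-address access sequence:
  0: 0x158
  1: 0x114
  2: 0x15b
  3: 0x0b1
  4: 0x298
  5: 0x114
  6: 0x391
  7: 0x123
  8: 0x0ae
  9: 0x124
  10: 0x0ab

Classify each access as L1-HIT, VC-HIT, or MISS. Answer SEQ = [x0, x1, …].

SEQ = [MISS, MISS, L1-HIT, MISS, MISS, VC-HIT, MISS, MISS, MISS, VC-HIT, VC-HIT]

#0 0x158→b21/s5 MISS; vc=[]
#1 0x114→b17/s1 MISS; vc=[]
#2 0x15b→b21/s5 L1-HIT; vc=[]
#3 0xb1→b11/s3 MISS; vc=[]
#4 0x298→b41/s1 MISS; vc=[17]
#5 0x114→b17/s1 VC-HIT; vc=[41]
#6 0x391→b57/s1 MISS; vc=[41,17]
#7 0x123→b18/s2 MISS; vc=[41,17]
#8 0xae→b10/s2 MISS; vc=[41,17,18]
#9 0x124→b18/s2 VC-HIT; vc=[41,17,10]
#10 0xab→b10/s2 VC-HIT; vc=[41,17,18]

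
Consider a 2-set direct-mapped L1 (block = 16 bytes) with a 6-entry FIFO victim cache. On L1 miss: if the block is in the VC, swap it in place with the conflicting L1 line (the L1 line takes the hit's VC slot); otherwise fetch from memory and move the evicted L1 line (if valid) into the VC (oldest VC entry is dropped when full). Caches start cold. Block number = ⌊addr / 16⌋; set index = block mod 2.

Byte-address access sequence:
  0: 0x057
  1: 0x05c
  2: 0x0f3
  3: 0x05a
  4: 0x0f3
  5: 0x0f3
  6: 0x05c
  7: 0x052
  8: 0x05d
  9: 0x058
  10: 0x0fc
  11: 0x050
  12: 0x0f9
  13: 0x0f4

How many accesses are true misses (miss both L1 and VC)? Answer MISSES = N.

MISSES = 2

#0 0x57→b5/s1 MISS; vc=[]
#1 0x5c→b5/s1 L1-HIT; vc=[]
#2 0xf3→b15/s1 MISS; vc=[5]
#3 0x5a→b5/s1 VC-HIT; vc=[15]
#4 0xf3→b15/s1 VC-HIT; vc=[5]
#5 0xf3→b15/s1 L1-HIT; vc=[5]
#6 0x5c→b5/s1 VC-HIT; vc=[15]
#7 0x52→b5/s1 L1-HIT; vc=[15]
#8 0x5d→b5/s1 L1-HIT; vc=[15]
#9 0x58→b5/s1 L1-HIT; vc=[15]
#10 0xfc→b15/s1 VC-HIT; vc=[5]
#11 0x50→b5/s1 VC-HIT; vc=[15]
#12 0xf9→b15/s1 VC-HIT; vc=[5]
#13 0xf4→b15/s1 L1-HIT; vc=[5]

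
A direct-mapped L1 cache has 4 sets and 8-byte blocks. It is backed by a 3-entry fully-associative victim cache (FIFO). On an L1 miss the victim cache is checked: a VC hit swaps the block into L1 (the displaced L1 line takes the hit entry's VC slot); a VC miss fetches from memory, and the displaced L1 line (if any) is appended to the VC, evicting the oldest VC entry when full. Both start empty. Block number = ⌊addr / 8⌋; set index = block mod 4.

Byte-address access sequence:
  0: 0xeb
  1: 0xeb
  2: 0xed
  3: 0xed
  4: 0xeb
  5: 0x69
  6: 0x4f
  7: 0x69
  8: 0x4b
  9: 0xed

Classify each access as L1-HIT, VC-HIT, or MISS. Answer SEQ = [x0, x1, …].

0: 0xeb (blk 29, set 1) → MISS  vc=[]
1: 0xeb (blk 29, set 1) → L1-HIT  vc=[]
2: 0xed (blk 29, set 1) → L1-HIT  vc=[]
3: 0xed (blk 29, set 1) → L1-HIT  vc=[]
4: 0xeb (blk 29, set 1) → L1-HIT  vc=[]
5: 0x69 (blk 13, set 1) → MISS  vc=[29]
6: 0x4f (blk 9, set 1) → MISS  vc=[29, 13]
7: 0x69 (blk 13, set 1) → VC-HIT  vc=[29, 9]
8: 0x4b (blk 9, set 1) → VC-HIT  vc=[29, 13]
9: 0xed (blk 29, set 1) → VC-HIT  vc=[9, 13]

SEQ = [MISS, L1-HIT, L1-HIT, L1-HIT, L1-HIT, MISS, MISS, VC-HIT, VC-HIT, VC-HIT]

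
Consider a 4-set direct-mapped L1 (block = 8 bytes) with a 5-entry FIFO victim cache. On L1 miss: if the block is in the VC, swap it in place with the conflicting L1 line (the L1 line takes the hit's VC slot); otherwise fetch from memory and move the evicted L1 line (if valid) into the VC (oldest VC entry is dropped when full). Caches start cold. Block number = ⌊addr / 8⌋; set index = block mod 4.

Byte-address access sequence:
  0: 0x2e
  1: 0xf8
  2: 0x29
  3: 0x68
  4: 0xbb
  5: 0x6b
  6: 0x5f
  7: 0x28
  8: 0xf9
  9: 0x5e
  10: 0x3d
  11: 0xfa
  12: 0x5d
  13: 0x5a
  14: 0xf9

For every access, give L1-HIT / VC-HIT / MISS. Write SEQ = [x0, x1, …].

0: 0x2e (blk 5, set 1) → MISS  vc=[]
1: 0xf8 (blk 31, set 3) → MISS  vc=[]
2: 0x29 (blk 5, set 1) → L1-HIT  vc=[]
3: 0x68 (blk 13, set 1) → MISS  vc=[5]
4: 0xbb (blk 23, set 3) → MISS  vc=[5, 31]
5: 0x6b (blk 13, set 1) → L1-HIT  vc=[5, 31]
6: 0x5f (blk 11, set 3) → MISS  vc=[5, 31, 23]
7: 0x28 (blk 5, set 1) → VC-HIT  vc=[13, 31, 23]
8: 0xf9 (blk 31, set 3) → VC-HIT  vc=[13, 11, 23]
9: 0x5e (blk 11, set 3) → VC-HIT  vc=[13, 31, 23]
10: 0x3d (blk 7, set 3) → MISS  vc=[13, 31, 23, 11]
11: 0xfa (blk 31, set 3) → VC-HIT  vc=[13, 7, 23, 11]
12: 0x5d (blk 11, set 3) → VC-HIT  vc=[13, 7, 23, 31]
13: 0x5a (blk 11, set 3) → L1-HIT  vc=[13, 7, 23, 31]
14: 0xf9 (blk 31, set 3) → VC-HIT  vc=[13, 7, 23, 11]

SEQ = [MISS, MISS, L1-HIT, MISS, MISS, L1-HIT, MISS, VC-HIT, VC-HIT, VC-HIT, MISS, VC-HIT, VC-HIT, L1-HIT, VC-HIT]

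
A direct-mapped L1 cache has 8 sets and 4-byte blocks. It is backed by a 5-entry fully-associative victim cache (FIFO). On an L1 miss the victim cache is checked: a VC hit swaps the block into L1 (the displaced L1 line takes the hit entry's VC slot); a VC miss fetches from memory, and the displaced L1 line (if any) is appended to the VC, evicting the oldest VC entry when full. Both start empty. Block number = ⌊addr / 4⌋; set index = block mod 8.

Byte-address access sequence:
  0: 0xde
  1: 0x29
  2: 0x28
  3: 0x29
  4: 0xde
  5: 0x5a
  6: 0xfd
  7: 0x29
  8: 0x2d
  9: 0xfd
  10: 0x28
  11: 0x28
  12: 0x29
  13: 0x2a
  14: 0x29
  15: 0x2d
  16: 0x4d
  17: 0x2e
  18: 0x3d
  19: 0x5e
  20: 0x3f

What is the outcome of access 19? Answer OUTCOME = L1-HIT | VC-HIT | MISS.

OUTCOME = MISS

0: 0xde (blk 55, set 7) → MISS  vc=[]
1: 0x29 (blk 10, set 2) → MISS  vc=[]
2: 0x28 (blk 10, set 2) → L1-HIT  vc=[]
3: 0x29 (blk 10, set 2) → L1-HIT  vc=[]
4: 0xde (blk 55, set 7) → L1-HIT  vc=[]
5: 0x5a (blk 22, set 6) → MISS  vc=[]
6: 0xfd (blk 63, set 7) → MISS  vc=[55]
7: 0x29 (blk 10, set 2) → L1-HIT  vc=[55]
8: 0x2d (blk 11, set 3) → MISS  vc=[55]
9: 0xfd (blk 63, set 7) → L1-HIT  vc=[55]
10: 0x28 (blk 10, set 2) → L1-HIT  vc=[55]
11: 0x28 (blk 10, set 2) → L1-HIT  vc=[55]
12: 0x29 (blk 10, set 2) → L1-HIT  vc=[55]
13: 0x2a (blk 10, set 2) → L1-HIT  vc=[55]
14: 0x29 (blk 10, set 2) → L1-HIT  vc=[55]
15: 0x2d (blk 11, set 3) → L1-HIT  vc=[55]
16: 0x4d (blk 19, set 3) → MISS  vc=[55, 11]
17: 0x2e (blk 11, set 3) → VC-HIT  vc=[55, 19]
18: 0x3d (blk 15, set 7) → MISS  vc=[55, 19, 63]
19: 0x5e (blk 23, set 7) → MISS  vc=[55, 19, 63, 15]
20: 0x3f (blk 15, set 7) → VC-HIT  vc=[55, 19, 63, 23]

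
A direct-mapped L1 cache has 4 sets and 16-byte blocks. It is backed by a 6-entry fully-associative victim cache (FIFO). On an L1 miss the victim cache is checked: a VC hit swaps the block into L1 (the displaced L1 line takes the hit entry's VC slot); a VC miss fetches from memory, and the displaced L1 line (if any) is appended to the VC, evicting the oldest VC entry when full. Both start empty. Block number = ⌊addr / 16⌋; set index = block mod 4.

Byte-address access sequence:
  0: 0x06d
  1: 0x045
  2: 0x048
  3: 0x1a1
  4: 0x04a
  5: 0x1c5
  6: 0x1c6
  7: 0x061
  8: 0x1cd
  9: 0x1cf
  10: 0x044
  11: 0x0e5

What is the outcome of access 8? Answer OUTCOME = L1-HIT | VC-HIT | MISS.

OUTCOME = L1-HIT

#0 0x6d→b6/s2 MISS; vc=[]
#1 0x45→b4/s0 MISS; vc=[]
#2 0x48→b4/s0 L1-HIT; vc=[]
#3 0x1a1→b26/s2 MISS; vc=[6]
#4 0x4a→b4/s0 L1-HIT; vc=[6]
#5 0x1c5→b28/s0 MISS; vc=[6,4]
#6 0x1c6→b28/s0 L1-HIT; vc=[6,4]
#7 0x61→b6/s2 VC-HIT; vc=[26,4]
#8 0x1cd→b28/s0 L1-HIT; vc=[26,4]
#9 0x1cf→b28/s0 L1-HIT; vc=[26,4]
#10 0x44→b4/s0 VC-HIT; vc=[26,28]
#11 0xe5→b14/s2 MISS; vc=[26,28,6]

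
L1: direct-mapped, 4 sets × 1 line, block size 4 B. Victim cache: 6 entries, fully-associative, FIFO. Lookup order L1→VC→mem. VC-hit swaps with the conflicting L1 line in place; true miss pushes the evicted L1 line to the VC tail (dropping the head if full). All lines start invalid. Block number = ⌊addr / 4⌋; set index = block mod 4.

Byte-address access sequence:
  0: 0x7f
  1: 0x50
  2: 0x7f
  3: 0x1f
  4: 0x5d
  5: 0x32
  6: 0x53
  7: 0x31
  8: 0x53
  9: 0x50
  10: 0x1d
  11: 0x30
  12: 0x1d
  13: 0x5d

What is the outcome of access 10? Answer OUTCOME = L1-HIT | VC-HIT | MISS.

OUTCOME = VC-HIT

0: 0x7f (blk 31, set 3) → MISS  vc=[]
1: 0x50 (blk 20, set 0) → MISS  vc=[]
2: 0x7f (blk 31, set 3) → L1-HIT  vc=[]
3: 0x1f (blk 7, set 3) → MISS  vc=[31]
4: 0x5d (blk 23, set 3) → MISS  vc=[31, 7]
5: 0x32 (blk 12, set 0) → MISS  vc=[31, 7, 20]
6: 0x53 (blk 20, set 0) → VC-HIT  vc=[31, 7, 12]
7: 0x31 (blk 12, set 0) → VC-HIT  vc=[31, 7, 20]
8: 0x53 (blk 20, set 0) → VC-HIT  vc=[31, 7, 12]
9: 0x50 (blk 20, set 0) → L1-HIT  vc=[31, 7, 12]
10: 0x1d (blk 7, set 3) → VC-HIT  vc=[31, 23, 12]
11: 0x30 (blk 12, set 0) → VC-HIT  vc=[31, 23, 20]
12: 0x1d (blk 7, set 3) → L1-HIT  vc=[31, 23, 20]
13: 0x5d (blk 23, set 3) → VC-HIT  vc=[31, 7, 20]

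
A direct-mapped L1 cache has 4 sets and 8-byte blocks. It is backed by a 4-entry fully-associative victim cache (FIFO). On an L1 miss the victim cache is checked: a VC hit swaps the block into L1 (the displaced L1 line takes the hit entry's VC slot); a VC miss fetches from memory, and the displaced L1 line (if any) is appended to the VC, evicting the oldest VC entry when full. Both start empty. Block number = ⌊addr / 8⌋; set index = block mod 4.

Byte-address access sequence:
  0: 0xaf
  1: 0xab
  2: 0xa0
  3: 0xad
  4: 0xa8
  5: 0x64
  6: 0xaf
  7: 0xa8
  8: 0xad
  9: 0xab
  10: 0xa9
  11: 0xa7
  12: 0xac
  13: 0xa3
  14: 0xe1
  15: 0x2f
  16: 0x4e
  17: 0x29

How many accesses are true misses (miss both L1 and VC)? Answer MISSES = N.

MISSES = 6

  [0] addr=0xaf blk=21 s=1: MISS | VC []
  [1] addr=0xab blk=21 s=1: L1-HIT | VC []
  [2] addr=0xa0 blk=20 s=0: MISS | VC []
  [3] addr=0xad blk=21 s=1: L1-HIT | VC []
  [4] addr=0xa8 blk=21 s=1: L1-HIT | VC []
  [5] addr=0x64 blk=12 s=0: MISS | VC [20]
  [6] addr=0xaf blk=21 s=1: L1-HIT | VC [20]
  [7] addr=0xa8 blk=21 s=1: L1-HIT | VC [20]
  [8] addr=0xad blk=21 s=1: L1-HIT | VC [20]
  [9] addr=0xab blk=21 s=1: L1-HIT | VC [20]
  [10] addr=0xa9 blk=21 s=1: L1-HIT | VC [20]
  [11] addr=0xa7 blk=20 s=0: VC-HIT | VC [12]
  [12] addr=0xac blk=21 s=1: L1-HIT | VC [12]
  [13] addr=0xa3 blk=20 s=0: L1-HIT | VC [12]
  [14] addr=0xe1 blk=28 s=0: MISS | VC [12, 20]
  [15] addr=0x2f blk=5 s=1: MISS | VC [12, 20, 21]
  [16] addr=0x4e blk=9 s=1: MISS | VC [12, 20, 21, 5]
  [17] addr=0x29 blk=5 s=1: VC-HIT | VC [12, 20, 21, 9]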